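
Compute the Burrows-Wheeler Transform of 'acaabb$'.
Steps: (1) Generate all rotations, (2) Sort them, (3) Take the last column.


Rotations (sorted):
  0: $acaabb -> last char: b
  1: aabb$ac -> last char: c
  2: abb$aca -> last char: a
  3: acaabb$ -> last char: $
  4: b$acaab -> last char: b
  5: bb$acaa -> last char: a
  6: caabb$a -> last char: a


BWT = bca$baa


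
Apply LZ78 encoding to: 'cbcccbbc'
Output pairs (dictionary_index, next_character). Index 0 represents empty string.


LZ78 encoding steps:
Dictionary: {0: ''}
Step 1: w='' (idx 0), next='c' -> output (0, 'c'), add 'c' as idx 1
Step 2: w='' (idx 0), next='b' -> output (0, 'b'), add 'b' as idx 2
Step 3: w='c' (idx 1), next='c' -> output (1, 'c'), add 'cc' as idx 3
Step 4: w='c' (idx 1), next='b' -> output (1, 'b'), add 'cb' as idx 4
Step 5: w='b' (idx 2), next='c' -> output (2, 'c'), add 'bc' as idx 5


Encoded: [(0, 'c'), (0, 'b'), (1, 'c'), (1, 'b'), (2, 'c')]


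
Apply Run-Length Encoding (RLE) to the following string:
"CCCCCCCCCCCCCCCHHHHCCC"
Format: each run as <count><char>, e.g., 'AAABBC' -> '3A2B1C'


Scanning runs left to right:
  i=0: run of 'C' x 15 -> '15C'
  i=15: run of 'H' x 4 -> '4H'
  i=19: run of 'C' x 3 -> '3C'

RLE = 15C4H3C


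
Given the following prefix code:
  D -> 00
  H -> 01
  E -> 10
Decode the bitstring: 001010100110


Decoding step by step:
Bits 00 -> D
Bits 10 -> E
Bits 10 -> E
Bits 10 -> E
Bits 01 -> H
Bits 10 -> E


Decoded message: DEEEHE


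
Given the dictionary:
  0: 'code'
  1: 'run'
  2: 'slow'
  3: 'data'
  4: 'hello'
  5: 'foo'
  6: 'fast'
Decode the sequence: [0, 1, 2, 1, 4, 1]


Look up each index in the dictionary:
  0 -> 'code'
  1 -> 'run'
  2 -> 'slow'
  1 -> 'run'
  4 -> 'hello'
  1 -> 'run'

Decoded: "code run slow run hello run"


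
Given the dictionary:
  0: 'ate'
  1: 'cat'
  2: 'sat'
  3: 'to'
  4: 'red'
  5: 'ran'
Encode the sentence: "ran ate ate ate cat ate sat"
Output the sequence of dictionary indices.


Look up each word in the dictionary:
  'ran' -> 5
  'ate' -> 0
  'ate' -> 0
  'ate' -> 0
  'cat' -> 1
  'ate' -> 0
  'sat' -> 2

Encoded: [5, 0, 0, 0, 1, 0, 2]


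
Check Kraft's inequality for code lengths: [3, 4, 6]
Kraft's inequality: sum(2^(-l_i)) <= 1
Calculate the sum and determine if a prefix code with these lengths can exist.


Sum = 2^(-3) + 2^(-4) + 2^(-6)
    = 0.125 + 0.0625 + 0.015625
    = 13/64 = 0.203125
Since 0.203125 <= 1, Kraft's inequality IS satisfied.
A prefix code with these lengths CAN exist.

Kraft sum = 0.203125. Satisfied.


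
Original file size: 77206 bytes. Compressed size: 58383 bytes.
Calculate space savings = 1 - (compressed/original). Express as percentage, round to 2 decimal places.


ratio = compressed/original = 58383/77206 = 0.756198
savings = 1 - ratio = 1 - 0.756198 = 0.243802
as a percentage: 0.243802 * 100 = 24.38%

Space savings = 1 - 58383/77206 = 24.38%


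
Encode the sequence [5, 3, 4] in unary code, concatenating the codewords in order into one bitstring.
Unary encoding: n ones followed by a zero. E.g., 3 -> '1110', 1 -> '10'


Encode each number as n ones followed by a terminating 0:
  5 -> 111110 (6 bits)
  3 -> 1110 (4 bits)
  4 -> 11110 (5 bits)
Total length = 6 + 4 + 5 = 15 bits.

Unary([5, 3, 4]) = 111110111011110 (15 bits)


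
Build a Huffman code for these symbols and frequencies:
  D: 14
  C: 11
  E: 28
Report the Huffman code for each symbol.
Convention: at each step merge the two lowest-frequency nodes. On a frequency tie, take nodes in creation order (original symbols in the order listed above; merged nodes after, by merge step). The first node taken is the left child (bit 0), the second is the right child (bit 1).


Huffman tree construction:
Step 1: Merge C(11) + D(14) = 25
Step 2: Merge (C+D)(25) + E(28) = 53
Read each symbol's code off the tree from the root (left child = 0, right child = 1).

Codes:
  D: 01 (length 2)
  C: 00 (length 2)
  E: 1 (length 1)
Average code length: 78/53 = 1.4717 bits/symbol


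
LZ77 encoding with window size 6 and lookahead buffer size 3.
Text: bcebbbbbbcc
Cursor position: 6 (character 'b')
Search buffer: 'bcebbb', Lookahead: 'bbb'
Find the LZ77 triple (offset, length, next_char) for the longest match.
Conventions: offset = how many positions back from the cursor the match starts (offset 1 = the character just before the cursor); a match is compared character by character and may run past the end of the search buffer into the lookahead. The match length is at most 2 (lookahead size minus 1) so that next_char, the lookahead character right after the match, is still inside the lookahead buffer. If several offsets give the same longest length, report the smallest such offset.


Try each offset into the search buffer:
  offset=1 (pos 5, char 'b'): match length 2
  offset=2 (pos 4, char 'b'): match length 2
  offset=3 (pos 3, char 'b'): match length 2
  offset=4 (pos 2, char 'e'): match length 0
  offset=5 (pos 1, char 'c'): match length 0
  offset=6 (pos 0, char 'b'): match length 1
Longest match has length 2, found at offsets 1, 2, 3; take the smallest, offset 1.
next_char = character at position 6 + 2 = 8 -> 'b'

Best match: offset=1, length=2 (matching 'bb' starting at position 5)
LZ77 triple: (1, 2, 'b')


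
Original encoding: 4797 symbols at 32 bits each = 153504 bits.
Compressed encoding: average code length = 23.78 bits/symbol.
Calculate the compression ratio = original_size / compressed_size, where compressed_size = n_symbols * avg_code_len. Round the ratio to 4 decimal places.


original_size = n_symbols * orig_bits = 4797 * 32 = 153504 bits
compressed_size = n_symbols * avg_code_len = 4797 * 23.78 = 114072.66 bits
ratio = original_size / compressed_size = 153504 / 114072.66 = 1.3457

Compression ratio = 1.3457


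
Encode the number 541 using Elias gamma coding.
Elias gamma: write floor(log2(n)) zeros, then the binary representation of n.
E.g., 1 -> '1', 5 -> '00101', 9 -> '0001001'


num_bits = floor(log2(541)) + 1 = 10
leading_zeros = num_bits - 1 = 9
binary(541) = 1000011101

Elias gamma(541) = '000000000' + '1000011101' = 0000000001000011101 (19 bits)


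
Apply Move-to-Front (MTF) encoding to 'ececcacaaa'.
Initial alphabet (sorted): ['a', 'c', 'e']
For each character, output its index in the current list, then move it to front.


MTF encoding:
'e': index 2 in ['a', 'c', 'e'] -> ['e', 'a', 'c']
'c': index 2 in ['e', 'a', 'c'] -> ['c', 'e', 'a']
'e': index 1 in ['c', 'e', 'a'] -> ['e', 'c', 'a']
'c': index 1 in ['e', 'c', 'a'] -> ['c', 'e', 'a']
'c': index 0 in ['c', 'e', 'a'] -> ['c', 'e', 'a']
'a': index 2 in ['c', 'e', 'a'] -> ['a', 'c', 'e']
'c': index 1 in ['a', 'c', 'e'] -> ['c', 'a', 'e']
'a': index 1 in ['c', 'a', 'e'] -> ['a', 'c', 'e']
'a': index 0 in ['a', 'c', 'e'] -> ['a', 'c', 'e']
'a': index 0 in ['a', 'c', 'e'] -> ['a', 'c', 'e']


Output: [2, 2, 1, 1, 0, 2, 1, 1, 0, 0]


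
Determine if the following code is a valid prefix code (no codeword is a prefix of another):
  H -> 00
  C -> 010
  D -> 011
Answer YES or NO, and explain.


Checking each pair (does one codeword prefix another?):
  H='00' vs C='010': no prefix
  H='00' vs D='011': no prefix
  C='010' vs H='00': no prefix
  C='010' vs D='011': no prefix
  D='011' vs H='00': no prefix
  D='011' vs C='010': no prefix
No violation found over all pairs.

YES -- this is a valid prefix code. No codeword is a prefix of any other codeword.


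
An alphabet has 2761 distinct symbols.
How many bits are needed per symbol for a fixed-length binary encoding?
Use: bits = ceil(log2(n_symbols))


log2(2761) = 11.431
Bracket: 2^11 = 2048 < 2761 <= 2^12 = 4096
So ceil(log2(2761)) = 12

bits = ceil(log2(2761)) = ceil(11.431) = 12 bits


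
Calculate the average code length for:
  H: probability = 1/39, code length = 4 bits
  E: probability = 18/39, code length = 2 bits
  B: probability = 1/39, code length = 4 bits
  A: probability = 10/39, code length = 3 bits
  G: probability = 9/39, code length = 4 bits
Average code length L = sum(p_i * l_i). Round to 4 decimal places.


Weighted contributions p_i * l_i:
  H: (1/39) * 4 = 4/39
  E: (18/39) * 2 = 36/39
  B: (1/39) * 4 = 4/39
  A: (10/39) * 3 = 30/39
  G: (9/39) * 4 = 36/39
Sum = (4 + 36 + 4 + 30 + 36)/39 = 110/39

L = 110/39 = 2.8205 bits/symbol


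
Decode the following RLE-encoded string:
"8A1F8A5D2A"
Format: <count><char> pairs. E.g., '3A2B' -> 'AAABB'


Expanding each <count><char> pair:
  8A -> 'AAAAAAAA'
  1F -> 'F'
  8A -> 'AAAAAAAA'
  5D -> 'DDDDD'
  2A -> 'AA'

Decoded = AAAAAAAAFAAAAAAAADDDDDAA


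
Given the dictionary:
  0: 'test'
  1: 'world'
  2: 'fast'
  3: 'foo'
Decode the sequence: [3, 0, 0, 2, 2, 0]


Look up each index in the dictionary:
  3 -> 'foo'
  0 -> 'test'
  0 -> 'test'
  2 -> 'fast'
  2 -> 'fast'
  0 -> 'test'

Decoded: "foo test test fast fast test"


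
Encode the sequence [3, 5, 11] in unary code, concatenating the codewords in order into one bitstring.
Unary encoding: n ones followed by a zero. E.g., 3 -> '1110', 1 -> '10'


Encode each number as n ones followed by a terminating 0:
  3 -> 1110 (4 bits)
  5 -> 111110 (6 bits)
  11 -> 111111111110 (12 bits)
Total length = 4 + 6 + 12 = 22 bits.

Unary([3, 5, 11]) = 1110111110111111111110 (22 bits)


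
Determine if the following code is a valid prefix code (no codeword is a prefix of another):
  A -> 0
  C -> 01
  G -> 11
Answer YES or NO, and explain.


Checking each pair (does one codeword prefix another?):
  A='0' vs C='01': prefix -- VIOLATION

NO -- this is NOT a valid prefix code. A (0) is a prefix of C (01).


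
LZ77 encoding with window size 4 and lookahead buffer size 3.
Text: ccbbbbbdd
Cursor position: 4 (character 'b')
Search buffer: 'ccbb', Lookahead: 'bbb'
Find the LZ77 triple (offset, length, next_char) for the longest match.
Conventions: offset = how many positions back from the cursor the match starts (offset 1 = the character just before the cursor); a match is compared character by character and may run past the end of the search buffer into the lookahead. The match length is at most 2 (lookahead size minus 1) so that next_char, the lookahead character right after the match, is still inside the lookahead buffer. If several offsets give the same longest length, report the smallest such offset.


Try each offset into the search buffer:
  offset=1 (pos 3, char 'b'): match length 2
  offset=2 (pos 2, char 'b'): match length 2
  offset=3 (pos 1, char 'c'): match length 0
  offset=4 (pos 0, char 'c'): match length 0
Longest match has length 2, found at offsets 1, 2; take the smallest, offset 1.
next_char = character at position 4 + 2 = 6 -> 'b'

Best match: offset=1, length=2 (matching 'bb' starting at position 3)
LZ77 triple: (1, 2, 'b')


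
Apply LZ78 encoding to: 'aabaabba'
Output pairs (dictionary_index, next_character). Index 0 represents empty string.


LZ78 encoding steps:
Dictionary: {0: ''}
Step 1: w='' (idx 0), next='a' -> output (0, 'a'), add 'a' as idx 1
Step 2: w='a' (idx 1), next='b' -> output (1, 'b'), add 'ab' as idx 2
Step 3: w='a' (idx 1), next='a' -> output (1, 'a'), add 'aa' as idx 3
Step 4: w='' (idx 0), next='b' -> output (0, 'b'), add 'b' as idx 4
Step 5: w='b' (idx 4), next='a' -> output (4, 'a'), add 'ba' as idx 5


Encoded: [(0, 'a'), (1, 'b'), (1, 'a'), (0, 'b'), (4, 'a')]


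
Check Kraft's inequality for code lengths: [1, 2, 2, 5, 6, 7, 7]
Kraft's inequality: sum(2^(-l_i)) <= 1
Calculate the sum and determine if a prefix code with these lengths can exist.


Sum = 2^(-1) + 2^(-2) + 2^(-2) + 2^(-5) + 2^(-6) + 2^(-7) + 2^(-7)
    = 0.5 + 0.25 + 0.25 + 0.03125 + 0.015625 + 0.0078125 + 0.0078125
    = 136/128 = 1.0625
Since 1.0625 > 1, Kraft's inequality is NOT satisfied.
A prefix code with these lengths CANNOT exist.

Kraft sum = 1.0625. Not satisfied.


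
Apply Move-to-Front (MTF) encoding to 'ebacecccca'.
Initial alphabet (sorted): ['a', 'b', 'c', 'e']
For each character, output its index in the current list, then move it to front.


MTF encoding:
'e': index 3 in ['a', 'b', 'c', 'e'] -> ['e', 'a', 'b', 'c']
'b': index 2 in ['e', 'a', 'b', 'c'] -> ['b', 'e', 'a', 'c']
'a': index 2 in ['b', 'e', 'a', 'c'] -> ['a', 'b', 'e', 'c']
'c': index 3 in ['a', 'b', 'e', 'c'] -> ['c', 'a', 'b', 'e']
'e': index 3 in ['c', 'a', 'b', 'e'] -> ['e', 'c', 'a', 'b']
'c': index 1 in ['e', 'c', 'a', 'b'] -> ['c', 'e', 'a', 'b']
'c': index 0 in ['c', 'e', 'a', 'b'] -> ['c', 'e', 'a', 'b']
'c': index 0 in ['c', 'e', 'a', 'b'] -> ['c', 'e', 'a', 'b']
'c': index 0 in ['c', 'e', 'a', 'b'] -> ['c', 'e', 'a', 'b']
'a': index 2 in ['c', 'e', 'a', 'b'] -> ['a', 'c', 'e', 'b']


Output: [3, 2, 2, 3, 3, 1, 0, 0, 0, 2]


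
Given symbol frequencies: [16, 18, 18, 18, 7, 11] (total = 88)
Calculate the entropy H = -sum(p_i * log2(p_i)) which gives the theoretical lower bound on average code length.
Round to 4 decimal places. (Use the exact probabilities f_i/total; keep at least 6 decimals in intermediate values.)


Per-symbol terms -p_i * log2(p_i) with p_i = f_i/88:
  p = 16/88 = 0.181818: log2(p) = -2.459432, -p*log2(p) = 0.447169
  p = 18/88 = 0.204545: log2(p) = -2.289507, -p*log2(p) = 0.468308
  p = 18/88 = 0.204545: log2(p) = -2.289507, -p*log2(p) = 0.468308
  p = 18/88 = 0.204545: log2(p) = -2.289507, -p*log2(p) = 0.468308
  p = 7/88 = 0.079545: log2(p) = -3.652077, -p*log2(p) = 0.290506
  p = 11/88 = 0.125000: log2(p) = -3.000000, -p*log2(p) = 0.375000
H = 0.447169 + 0.468308 + 0.468308 + 0.468308 + 0.290506 + 0.375000 = 2.517599

H = 2.5176 bits/symbol


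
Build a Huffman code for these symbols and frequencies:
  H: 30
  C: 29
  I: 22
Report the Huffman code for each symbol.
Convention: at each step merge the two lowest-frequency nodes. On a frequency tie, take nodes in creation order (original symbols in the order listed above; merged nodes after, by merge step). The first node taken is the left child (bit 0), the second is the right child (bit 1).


Huffman tree construction:
Step 1: Merge I(22) + C(29) = 51
Step 2: Merge H(30) + (I+C)(51) = 81
Read each symbol's code off the tree from the root (left child = 0, right child = 1).

Codes:
  H: 0 (length 1)
  C: 11 (length 2)
  I: 10 (length 2)
Average code length: 132/81 = 1.6296 bits/symbol


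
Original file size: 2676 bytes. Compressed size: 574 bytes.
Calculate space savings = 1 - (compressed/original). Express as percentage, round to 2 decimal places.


ratio = compressed/original = 574/2676 = 0.214499
savings = 1 - ratio = 1 - 0.214499 = 0.785501
as a percentage: 0.785501 * 100 = 78.55%

Space savings = 1 - 574/2676 = 78.55%


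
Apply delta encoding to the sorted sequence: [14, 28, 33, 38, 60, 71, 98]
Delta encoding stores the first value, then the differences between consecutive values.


First value: 14
Deltas:
  28 - 14 = 14
  33 - 28 = 5
  38 - 33 = 5
  60 - 38 = 22
  71 - 60 = 11
  98 - 71 = 27


Delta encoded: [14, 14, 5, 5, 22, 11, 27]


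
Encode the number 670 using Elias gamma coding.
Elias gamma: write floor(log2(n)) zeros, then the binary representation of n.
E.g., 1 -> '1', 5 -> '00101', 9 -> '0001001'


num_bits = floor(log2(670)) + 1 = 10
leading_zeros = num_bits - 1 = 9
binary(670) = 1010011110

Elias gamma(670) = '000000000' + '1010011110' = 0000000001010011110 (19 bits)


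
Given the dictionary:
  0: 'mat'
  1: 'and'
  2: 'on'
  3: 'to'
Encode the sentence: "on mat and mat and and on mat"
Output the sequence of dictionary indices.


Look up each word in the dictionary:
  'on' -> 2
  'mat' -> 0
  'and' -> 1
  'mat' -> 0
  'and' -> 1
  'and' -> 1
  'on' -> 2
  'mat' -> 0

Encoded: [2, 0, 1, 0, 1, 1, 2, 0]


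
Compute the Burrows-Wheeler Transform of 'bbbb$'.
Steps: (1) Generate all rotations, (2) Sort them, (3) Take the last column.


Rotations (sorted):
  0: $bbbb -> last char: b
  1: b$bbb -> last char: b
  2: bb$bb -> last char: b
  3: bbb$b -> last char: b
  4: bbbb$ -> last char: $


BWT = bbbb$


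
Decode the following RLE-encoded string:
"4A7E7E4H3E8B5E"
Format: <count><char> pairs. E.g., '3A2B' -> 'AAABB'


Expanding each <count><char> pair:
  4A -> 'AAAA'
  7E -> 'EEEEEEE'
  7E -> 'EEEEEEE'
  4H -> 'HHHH'
  3E -> 'EEE'
  8B -> 'BBBBBBBB'
  5E -> 'EEEEE'

Decoded = AAAAEEEEEEEEEEEEEEHHHHEEEBBBBBBBBEEEEE


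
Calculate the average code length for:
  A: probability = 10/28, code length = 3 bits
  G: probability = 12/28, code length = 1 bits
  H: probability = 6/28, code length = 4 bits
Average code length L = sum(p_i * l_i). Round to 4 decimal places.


Weighted contributions p_i * l_i:
  A: (10/28) * 3 = 30/28
  G: (12/28) * 1 = 12/28
  H: (6/28) * 4 = 24/28
Sum = (30 + 12 + 24)/28 = 66/28

L = 66/28 = 2.3571 bits/symbol


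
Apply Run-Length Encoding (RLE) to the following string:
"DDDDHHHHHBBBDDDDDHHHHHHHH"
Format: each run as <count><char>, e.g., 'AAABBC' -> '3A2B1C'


Scanning runs left to right:
  i=0: run of 'D' x 4 -> '4D'
  i=4: run of 'H' x 5 -> '5H'
  i=9: run of 'B' x 3 -> '3B'
  i=12: run of 'D' x 5 -> '5D'
  i=17: run of 'H' x 8 -> '8H'

RLE = 4D5H3B5D8H


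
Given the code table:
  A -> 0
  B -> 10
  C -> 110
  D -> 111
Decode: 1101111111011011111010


Decoding:
110 -> C
111 -> D
111 -> D
10 -> B
110 -> C
111 -> D
110 -> C
10 -> B


Result: CDDBCDCB


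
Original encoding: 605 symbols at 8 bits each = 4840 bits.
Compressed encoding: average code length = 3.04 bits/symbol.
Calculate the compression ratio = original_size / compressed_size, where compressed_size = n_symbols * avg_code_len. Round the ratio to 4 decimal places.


original_size = n_symbols * orig_bits = 605 * 8 = 4840 bits
compressed_size = n_symbols * avg_code_len = 605 * 3.04 = 1839.2 bits
ratio = original_size / compressed_size = 4840 / 1839.2 = 2.6316

Compression ratio = 2.6316


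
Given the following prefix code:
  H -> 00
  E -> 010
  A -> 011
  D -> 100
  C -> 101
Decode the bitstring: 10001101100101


Decoding step by step:
Bits 100 -> D
Bits 011 -> A
Bits 011 -> A
Bits 00 -> H
Bits 101 -> C


Decoded message: DAAHC


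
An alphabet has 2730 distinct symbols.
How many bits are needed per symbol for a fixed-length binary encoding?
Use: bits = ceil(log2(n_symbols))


log2(2730) = 11.4147
Bracket: 2^11 = 2048 < 2730 <= 2^12 = 4096
So ceil(log2(2730)) = 12

bits = ceil(log2(2730)) = ceil(11.4147) = 12 bits


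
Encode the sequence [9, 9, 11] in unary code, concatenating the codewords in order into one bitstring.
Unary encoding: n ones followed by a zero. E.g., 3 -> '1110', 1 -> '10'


Encode each number as n ones followed by a terminating 0:
  9 -> 1111111110 (10 bits)
  9 -> 1111111110 (10 bits)
  11 -> 111111111110 (12 bits)
Total length = 10 + 10 + 12 = 32 bits.

Unary([9, 9, 11]) = 11111111101111111110111111111110 (32 bits)


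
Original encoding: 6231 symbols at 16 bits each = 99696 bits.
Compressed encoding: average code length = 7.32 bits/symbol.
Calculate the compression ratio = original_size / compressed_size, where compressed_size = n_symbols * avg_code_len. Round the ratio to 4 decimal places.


original_size = n_symbols * orig_bits = 6231 * 16 = 99696 bits
compressed_size = n_symbols * avg_code_len = 6231 * 7.32 = 45610.92 bits
ratio = original_size / compressed_size = 99696 / 45610.92 = 2.1858

Compression ratio = 2.1858


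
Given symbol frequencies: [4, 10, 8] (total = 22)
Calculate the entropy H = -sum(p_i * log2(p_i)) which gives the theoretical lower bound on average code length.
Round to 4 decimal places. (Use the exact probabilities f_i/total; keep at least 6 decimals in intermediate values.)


Per-symbol terms -p_i * log2(p_i) with p_i = f_i/22:
  p = 4/22 = 0.181818: log2(p) = -2.459432, -p*log2(p) = 0.447169
  p = 10/22 = 0.454545: log2(p) = -1.137504, -p*log2(p) = 0.517047
  p = 8/22 = 0.363636: log2(p) = -1.459432, -p*log2(p) = 0.530702
H = 0.447169 + 0.517047 + 0.530702 = 1.494918

H = 1.4949 bits/symbol


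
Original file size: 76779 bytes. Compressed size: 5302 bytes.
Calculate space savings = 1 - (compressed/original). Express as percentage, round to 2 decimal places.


ratio = compressed/original = 5302/76779 = 0.069055
savings = 1 - ratio = 1 - 0.069055 = 0.930945
as a percentage: 0.930945 * 100 = 93.09%

Space savings = 1 - 5302/76779 = 93.09%


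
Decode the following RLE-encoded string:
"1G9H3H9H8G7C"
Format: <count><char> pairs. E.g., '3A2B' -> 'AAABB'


Expanding each <count><char> pair:
  1G -> 'G'
  9H -> 'HHHHHHHHH'
  3H -> 'HHH'
  9H -> 'HHHHHHHHH'
  8G -> 'GGGGGGGG'
  7C -> 'CCCCCCC'

Decoded = GHHHHHHHHHHHHHHHHHHHHHGGGGGGGGCCCCCCC


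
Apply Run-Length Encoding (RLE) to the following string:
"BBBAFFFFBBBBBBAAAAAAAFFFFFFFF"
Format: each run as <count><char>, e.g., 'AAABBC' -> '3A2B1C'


Scanning runs left to right:
  i=0: run of 'B' x 3 -> '3B'
  i=3: run of 'A' x 1 -> '1A'
  i=4: run of 'F' x 4 -> '4F'
  i=8: run of 'B' x 6 -> '6B'
  i=14: run of 'A' x 7 -> '7A'
  i=21: run of 'F' x 8 -> '8F'

RLE = 3B1A4F6B7A8F


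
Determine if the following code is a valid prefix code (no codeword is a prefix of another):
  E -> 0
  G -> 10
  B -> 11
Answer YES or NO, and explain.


Checking each pair (does one codeword prefix another?):
  E='0' vs G='10': no prefix
  E='0' vs B='11': no prefix
  G='10' vs E='0': no prefix
  G='10' vs B='11': no prefix
  B='11' vs E='0': no prefix
  B='11' vs G='10': no prefix
No violation found over all pairs.

YES -- this is a valid prefix code. No codeword is a prefix of any other codeword.


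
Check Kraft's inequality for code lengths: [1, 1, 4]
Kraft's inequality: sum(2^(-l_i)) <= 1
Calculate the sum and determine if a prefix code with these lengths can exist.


Sum = 2^(-1) + 2^(-1) + 2^(-4)
    = 0.5 + 0.5 + 0.0625
    = 17/16 = 1.0625
Since 1.0625 > 1, Kraft's inequality is NOT satisfied.
A prefix code with these lengths CANNOT exist.

Kraft sum = 1.0625. Not satisfied.


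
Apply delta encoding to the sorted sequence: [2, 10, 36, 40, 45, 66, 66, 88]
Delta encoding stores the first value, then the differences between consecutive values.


First value: 2
Deltas:
  10 - 2 = 8
  36 - 10 = 26
  40 - 36 = 4
  45 - 40 = 5
  66 - 45 = 21
  66 - 66 = 0
  88 - 66 = 22


Delta encoded: [2, 8, 26, 4, 5, 21, 0, 22]


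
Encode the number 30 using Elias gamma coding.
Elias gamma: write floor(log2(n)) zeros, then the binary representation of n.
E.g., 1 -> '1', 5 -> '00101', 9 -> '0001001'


num_bits = floor(log2(30)) + 1 = 5
leading_zeros = num_bits - 1 = 4
binary(30) = 11110

Elias gamma(30) = '0000' + '11110' = 000011110 (9 bits)


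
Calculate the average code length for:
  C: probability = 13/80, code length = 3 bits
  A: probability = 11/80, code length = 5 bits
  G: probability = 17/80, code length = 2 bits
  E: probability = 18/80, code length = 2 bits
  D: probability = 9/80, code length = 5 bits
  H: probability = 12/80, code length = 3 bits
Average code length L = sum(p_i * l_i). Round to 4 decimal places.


Weighted contributions p_i * l_i:
  C: (13/80) * 3 = 39/80
  A: (11/80) * 5 = 55/80
  G: (17/80) * 2 = 34/80
  E: (18/80) * 2 = 36/80
  D: (9/80) * 5 = 45/80
  H: (12/80) * 3 = 36/80
Sum = (39 + 55 + 34 + 36 + 45 + 36)/80 = 245/80

L = 245/80 = 3.0625 bits/symbol


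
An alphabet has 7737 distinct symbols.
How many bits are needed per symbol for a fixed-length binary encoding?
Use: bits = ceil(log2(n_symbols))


log2(7737) = 12.9176
Bracket: 2^12 = 4096 < 7737 <= 2^13 = 8192
So ceil(log2(7737)) = 13

bits = ceil(log2(7737)) = ceil(12.9176) = 13 bits


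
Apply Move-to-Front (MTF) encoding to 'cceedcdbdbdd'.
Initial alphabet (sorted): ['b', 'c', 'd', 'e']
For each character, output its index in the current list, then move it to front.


MTF encoding:
'c': index 1 in ['b', 'c', 'd', 'e'] -> ['c', 'b', 'd', 'e']
'c': index 0 in ['c', 'b', 'd', 'e'] -> ['c', 'b', 'd', 'e']
'e': index 3 in ['c', 'b', 'd', 'e'] -> ['e', 'c', 'b', 'd']
'e': index 0 in ['e', 'c', 'b', 'd'] -> ['e', 'c', 'b', 'd']
'd': index 3 in ['e', 'c', 'b', 'd'] -> ['d', 'e', 'c', 'b']
'c': index 2 in ['d', 'e', 'c', 'b'] -> ['c', 'd', 'e', 'b']
'd': index 1 in ['c', 'd', 'e', 'b'] -> ['d', 'c', 'e', 'b']
'b': index 3 in ['d', 'c', 'e', 'b'] -> ['b', 'd', 'c', 'e']
'd': index 1 in ['b', 'd', 'c', 'e'] -> ['d', 'b', 'c', 'e']
'b': index 1 in ['d', 'b', 'c', 'e'] -> ['b', 'd', 'c', 'e']
'd': index 1 in ['b', 'd', 'c', 'e'] -> ['d', 'b', 'c', 'e']
'd': index 0 in ['d', 'b', 'c', 'e'] -> ['d', 'b', 'c', 'e']


Output: [1, 0, 3, 0, 3, 2, 1, 3, 1, 1, 1, 0]


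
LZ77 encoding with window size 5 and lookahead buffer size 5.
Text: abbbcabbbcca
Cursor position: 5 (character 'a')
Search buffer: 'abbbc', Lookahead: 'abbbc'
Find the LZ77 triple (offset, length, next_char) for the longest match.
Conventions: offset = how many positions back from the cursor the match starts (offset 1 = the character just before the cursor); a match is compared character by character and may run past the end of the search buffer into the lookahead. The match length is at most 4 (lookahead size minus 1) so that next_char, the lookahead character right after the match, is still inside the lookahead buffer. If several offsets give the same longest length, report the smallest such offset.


Try each offset into the search buffer:
  offset=1 (pos 4, char 'c'): match length 0
  offset=2 (pos 3, char 'b'): match length 0
  offset=3 (pos 2, char 'b'): match length 0
  offset=4 (pos 1, char 'b'): match length 0
  offset=5 (pos 0, char 'a'): match length 4
Longest match has length 4 at offset 5.
next_char = character at position 5 + 4 = 9 -> 'c'

Best match: offset=5, length=4 (matching 'abbb' starting at position 0)
LZ77 triple: (5, 4, 'c')


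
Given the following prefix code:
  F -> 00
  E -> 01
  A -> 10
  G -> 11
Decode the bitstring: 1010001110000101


Decoding step by step:
Bits 10 -> A
Bits 10 -> A
Bits 00 -> F
Bits 11 -> G
Bits 10 -> A
Bits 00 -> F
Bits 01 -> E
Bits 01 -> E


Decoded message: AAFGAFEE


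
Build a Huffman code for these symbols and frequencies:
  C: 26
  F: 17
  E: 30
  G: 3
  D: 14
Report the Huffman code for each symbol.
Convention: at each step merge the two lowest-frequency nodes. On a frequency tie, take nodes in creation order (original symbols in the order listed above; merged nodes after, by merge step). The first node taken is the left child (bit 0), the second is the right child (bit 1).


Huffman tree construction:
Step 1: Merge G(3) + D(14) = 17
Step 2: Merge F(17) + (G+D)(17) = 34
Step 3: Merge C(26) + E(30) = 56
Step 4: Merge (F+(G+D))(34) + (C+E)(56) = 90
Read each symbol's code off the tree from the root (left child = 0, right child = 1).

Codes:
  C: 10 (length 2)
  F: 00 (length 2)
  E: 11 (length 2)
  G: 010 (length 3)
  D: 011 (length 3)
Average code length: 197/90 = 2.1889 bits/symbol


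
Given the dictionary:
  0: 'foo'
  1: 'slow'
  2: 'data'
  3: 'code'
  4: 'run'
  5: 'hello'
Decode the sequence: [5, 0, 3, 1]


Look up each index in the dictionary:
  5 -> 'hello'
  0 -> 'foo'
  3 -> 'code'
  1 -> 'slow'

Decoded: "hello foo code slow"


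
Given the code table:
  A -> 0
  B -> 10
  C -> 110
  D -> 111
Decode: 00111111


Decoding:
0 -> A
0 -> A
111 -> D
111 -> D


Result: AADD


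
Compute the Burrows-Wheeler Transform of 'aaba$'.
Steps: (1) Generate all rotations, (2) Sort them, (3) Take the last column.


Rotations (sorted):
  0: $aaba -> last char: a
  1: a$aab -> last char: b
  2: aaba$ -> last char: $
  3: aba$a -> last char: a
  4: ba$aa -> last char: a


BWT = ab$aa


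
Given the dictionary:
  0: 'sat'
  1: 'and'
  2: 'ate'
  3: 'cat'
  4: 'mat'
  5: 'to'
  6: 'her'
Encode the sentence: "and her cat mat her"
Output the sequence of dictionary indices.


Look up each word in the dictionary:
  'and' -> 1
  'her' -> 6
  'cat' -> 3
  'mat' -> 4
  'her' -> 6

Encoded: [1, 6, 3, 4, 6]


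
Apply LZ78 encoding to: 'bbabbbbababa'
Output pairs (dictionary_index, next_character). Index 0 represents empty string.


LZ78 encoding steps:
Dictionary: {0: ''}
Step 1: w='' (idx 0), next='b' -> output (0, 'b'), add 'b' as idx 1
Step 2: w='b' (idx 1), next='a' -> output (1, 'a'), add 'ba' as idx 2
Step 3: w='b' (idx 1), next='b' -> output (1, 'b'), add 'bb' as idx 3
Step 4: w='bb' (idx 3), next='a' -> output (3, 'a'), add 'bba' as idx 4
Step 5: w='ba' (idx 2), next='b' -> output (2, 'b'), add 'bab' as idx 5
Step 6: w='' (idx 0), next='a' -> output (0, 'a'), add 'a' as idx 6


Encoded: [(0, 'b'), (1, 'a'), (1, 'b'), (3, 'a'), (2, 'b'), (0, 'a')]


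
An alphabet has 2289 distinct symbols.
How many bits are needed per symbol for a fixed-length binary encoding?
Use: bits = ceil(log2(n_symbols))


log2(2289) = 11.1605
Bracket: 2^11 = 2048 < 2289 <= 2^12 = 4096
So ceil(log2(2289)) = 12

bits = ceil(log2(2289)) = ceil(11.1605) = 12 bits


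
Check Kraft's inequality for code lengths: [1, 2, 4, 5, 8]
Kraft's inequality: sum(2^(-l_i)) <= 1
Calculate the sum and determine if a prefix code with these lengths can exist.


Sum = 2^(-1) + 2^(-2) + 2^(-4) + 2^(-5) + 2^(-8)
    = 0.5 + 0.25 + 0.0625 + 0.03125 + 0.00390625
    = 217/256 = 0.84765625
Since 0.84765625 <= 1, Kraft's inequality IS satisfied.
A prefix code with these lengths CAN exist.

Kraft sum = 0.84765625. Satisfied.


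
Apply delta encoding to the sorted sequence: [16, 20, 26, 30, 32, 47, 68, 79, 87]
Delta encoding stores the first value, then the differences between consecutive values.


First value: 16
Deltas:
  20 - 16 = 4
  26 - 20 = 6
  30 - 26 = 4
  32 - 30 = 2
  47 - 32 = 15
  68 - 47 = 21
  79 - 68 = 11
  87 - 79 = 8


Delta encoded: [16, 4, 6, 4, 2, 15, 21, 11, 8]


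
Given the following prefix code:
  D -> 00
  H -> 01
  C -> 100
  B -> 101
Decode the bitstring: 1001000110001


Decoding step by step:
Bits 100 -> C
Bits 100 -> C
Bits 01 -> H
Bits 100 -> C
Bits 01 -> H


Decoded message: CCHCH


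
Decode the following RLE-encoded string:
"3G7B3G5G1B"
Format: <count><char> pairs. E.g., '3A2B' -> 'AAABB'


Expanding each <count><char> pair:
  3G -> 'GGG'
  7B -> 'BBBBBBB'
  3G -> 'GGG'
  5G -> 'GGGGG'
  1B -> 'B'

Decoded = GGGBBBBBBBGGGGGGGGB


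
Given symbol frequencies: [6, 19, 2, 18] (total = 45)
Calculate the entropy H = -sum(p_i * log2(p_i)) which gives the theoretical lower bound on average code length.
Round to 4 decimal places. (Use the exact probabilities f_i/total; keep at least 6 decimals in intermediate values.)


Per-symbol terms -p_i * log2(p_i) with p_i = f_i/45:
  p = 6/45 = 0.133333: log2(p) = -2.906891, -p*log2(p) = 0.387585
  p = 19/45 = 0.422222: log2(p) = -1.243926, -p*log2(p) = 0.525213
  p = 2/45 = 0.044444: log2(p) = -4.491853, -p*log2(p) = 0.199638
  p = 18/45 = 0.400000: log2(p) = -1.321928, -p*log2(p) = 0.528771
H = 0.387585 + 0.525213 + 0.199638 + 0.528771 = 1.641207

H = 1.6412 bits/symbol


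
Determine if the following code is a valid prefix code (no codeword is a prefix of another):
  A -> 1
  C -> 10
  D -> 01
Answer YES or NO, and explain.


Checking each pair (does one codeword prefix another?):
  A='1' vs C='10': prefix -- VIOLATION

NO -- this is NOT a valid prefix code. A (1) is a prefix of C (10).


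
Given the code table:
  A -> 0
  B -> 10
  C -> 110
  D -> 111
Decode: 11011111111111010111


Decoding:
110 -> C
111 -> D
111 -> D
111 -> D
110 -> C
10 -> B
111 -> D


Result: CDDDCBD


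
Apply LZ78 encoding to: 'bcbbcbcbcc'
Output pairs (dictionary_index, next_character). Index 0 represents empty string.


LZ78 encoding steps:
Dictionary: {0: ''}
Step 1: w='' (idx 0), next='b' -> output (0, 'b'), add 'b' as idx 1
Step 2: w='' (idx 0), next='c' -> output (0, 'c'), add 'c' as idx 2
Step 3: w='b' (idx 1), next='b' -> output (1, 'b'), add 'bb' as idx 3
Step 4: w='c' (idx 2), next='b' -> output (2, 'b'), add 'cb' as idx 4
Step 5: w='cb' (idx 4), next='c' -> output (4, 'c'), add 'cbc' as idx 5
Step 6: w='c' (idx 2), end of input -> output (2, '')


Encoded: [(0, 'b'), (0, 'c'), (1, 'b'), (2, 'b'), (4, 'c'), (2, '')]


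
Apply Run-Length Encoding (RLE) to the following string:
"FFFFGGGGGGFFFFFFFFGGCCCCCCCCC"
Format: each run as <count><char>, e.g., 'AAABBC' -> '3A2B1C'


Scanning runs left to right:
  i=0: run of 'F' x 4 -> '4F'
  i=4: run of 'G' x 6 -> '6G'
  i=10: run of 'F' x 8 -> '8F'
  i=18: run of 'G' x 2 -> '2G'
  i=20: run of 'C' x 9 -> '9C'

RLE = 4F6G8F2G9C


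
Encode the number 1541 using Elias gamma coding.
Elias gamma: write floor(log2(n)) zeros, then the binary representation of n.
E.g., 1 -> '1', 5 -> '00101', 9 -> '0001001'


num_bits = floor(log2(1541)) + 1 = 11
leading_zeros = num_bits - 1 = 10
binary(1541) = 11000000101

Elias gamma(1541) = '0000000000' + '11000000101' = 000000000011000000101 (21 bits)


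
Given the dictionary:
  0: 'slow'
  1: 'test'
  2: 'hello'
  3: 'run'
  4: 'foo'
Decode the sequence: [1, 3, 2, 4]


Look up each index in the dictionary:
  1 -> 'test'
  3 -> 'run'
  2 -> 'hello'
  4 -> 'foo'

Decoded: "test run hello foo"


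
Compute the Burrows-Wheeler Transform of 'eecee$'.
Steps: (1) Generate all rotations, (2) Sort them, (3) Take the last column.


Rotations (sorted):
  0: $eecee -> last char: e
  1: cee$ee -> last char: e
  2: e$eece -> last char: e
  3: ecee$e -> last char: e
  4: ee$eec -> last char: c
  5: eecee$ -> last char: $


BWT = eeeec$


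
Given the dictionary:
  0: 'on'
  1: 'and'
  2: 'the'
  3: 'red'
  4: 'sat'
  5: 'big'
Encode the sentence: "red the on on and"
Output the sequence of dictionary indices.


Look up each word in the dictionary:
  'red' -> 3
  'the' -> 2
  'on' -> 0
  'on' -> 0
  'and' -> 1

Encoded: [3, 2, 0, 0, 1]


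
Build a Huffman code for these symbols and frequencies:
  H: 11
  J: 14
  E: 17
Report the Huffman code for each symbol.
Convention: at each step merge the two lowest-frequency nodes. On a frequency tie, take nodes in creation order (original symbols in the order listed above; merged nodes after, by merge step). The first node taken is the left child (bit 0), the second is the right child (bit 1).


Huffman tree construction:
Step 1: Merge H(11) + J(14) = 25
Step 2: Merge E(17) + (H+J)(25) = 42
Read each symbol's code off the tree from the root (left child = 0, right child = 1).

Codes:
  H: 10 (length 2)
  J: 11 (length 2)
  E: 0 (length 1)
Average code length: 67/42 = 1.5952 bits/symbol


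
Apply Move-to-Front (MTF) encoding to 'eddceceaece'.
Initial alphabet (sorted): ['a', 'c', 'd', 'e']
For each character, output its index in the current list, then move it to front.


MTF encoding:
'e': index 3 in ['a', 'c', 'd', 'e'] -> ['e', 'a', 'c', 'd']
'd': index 3 in ['e', 'a', 'c', 'd'] -> ['d', 'e', 'a', 'c']
'd': index 0 in ['d', 'e', 'a', 'c'] -> ['d', 'e', 'a', 'c']
'c': index 3 in ['d', 'e', 'a', 'c'] -> ['c', 'd', 'e', 'a']
'e': index 2 in ['c', 'd', 'e', 'a'] -> ['e', 'c', 'd', 'a']
'c': index 1 in ['e', 'c', 'd', 'a'] -> ['c', 'e', 'd', 'a']
'e': index 1 in ['c', 'e', 'd', 'a'] -> ['e', 'c', 'd', 'a']
'a': index 3 in ['e', 'c', 'd', 'a'] -> ['a', 'e', 'c', 'd']
'e': index 1 in ['a', 'e', 'c', 'd'] -> ['e', 'a', 'c', 'd']
'c': index 2 in ['e', 'a', 'c', 'd'] -> ['c', 'e', 'a', 'd']
'e': index 1 in ['c', 'e', 'a', 'd'] -> ['e', 'c', 'a', 'd']


Output: [3, 3, 0, 3, 2, 1, 1, 3, 1, 2, 1]


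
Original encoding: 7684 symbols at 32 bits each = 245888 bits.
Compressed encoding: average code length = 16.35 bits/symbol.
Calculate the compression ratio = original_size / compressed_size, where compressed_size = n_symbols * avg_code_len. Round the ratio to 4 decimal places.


original_size = n_symbols * orig_bits = 7684 * 32 = 245888 bits
compressed_size = n_symbols * avg_code_len = 7684 * 16.35 = 125633.4 bits
ratio = original_size / compressed_size = 245888 / 125633.4 = 1.9572

Compression ratio = 1.9572


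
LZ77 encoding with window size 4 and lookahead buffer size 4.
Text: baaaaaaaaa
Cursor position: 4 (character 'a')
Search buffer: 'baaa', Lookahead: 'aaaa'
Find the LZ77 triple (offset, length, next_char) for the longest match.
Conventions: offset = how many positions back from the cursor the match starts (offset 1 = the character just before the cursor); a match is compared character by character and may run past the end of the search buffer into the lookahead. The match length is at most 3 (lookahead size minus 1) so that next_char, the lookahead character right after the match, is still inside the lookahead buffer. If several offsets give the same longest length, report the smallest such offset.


Try each offset into the search buffer:
  offset=1 (pos 3, char 'a'): match length 3
  offset=2 (pos 2, char 'a'): match length 3
  offset=3 (pos 1, char 'a'): match length 3
  offset=4 (pos 0, char 'b'): match length 0
Longest match has length 3, found at offsets 1, 2, 3; take the smallest, offset 1.
next_char = character at position 4 + 3 = 7 -> 'a'

Best match: offset=1, length=3 (matching 'aaa' starting at position 3)
LZ77 triple: (1, 3, 'a')


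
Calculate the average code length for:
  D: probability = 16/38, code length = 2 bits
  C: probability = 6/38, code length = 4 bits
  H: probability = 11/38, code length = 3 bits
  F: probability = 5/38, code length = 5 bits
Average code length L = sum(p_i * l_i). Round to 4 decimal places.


Weighted contributions p_i * l_i:
  D: (16/38) * 2 = 32/38
  C: (6/38) * 4 = 24/38
  H: (11/38) * 3 = 33/38
  F: (5/38) * 5 = 25/38
Sum = (32 + 24 + 33 + 25)/38 = 114/38

L = 114/38 = 3.0000 bits/symbol


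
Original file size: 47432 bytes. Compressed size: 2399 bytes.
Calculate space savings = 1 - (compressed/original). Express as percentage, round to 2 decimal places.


ratio = compressed/original = 2399/47432 = 0.050578
savings = 1 - ratio = 1 - 0.050578 = 0.949422
as a percentage: 0.949422 * 100 = 94.94%

Space savings = 1 - 2399/47432 = 94.94%


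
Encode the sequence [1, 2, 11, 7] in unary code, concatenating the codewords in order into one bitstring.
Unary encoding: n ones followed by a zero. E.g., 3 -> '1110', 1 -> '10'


Encode each number as n ones followed by a terminating 0:
  1 -> 10 (2 bits)
  2 -> 110 (3 bits)
  11 -> 111111111110 (12 bits)
  7 -> 11111110 (8 bits)
Total length = 2 + 3 + 12 + 8 = 25 bits.

Unary([1, 2, 11, 7]) = 1011011111111111011111110 (25 bits)


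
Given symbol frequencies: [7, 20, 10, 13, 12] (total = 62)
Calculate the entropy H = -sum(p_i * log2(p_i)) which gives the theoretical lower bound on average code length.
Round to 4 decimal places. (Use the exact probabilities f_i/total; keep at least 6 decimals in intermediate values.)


Per-symbol terms -p_i * log2(p_i) with p_i = f_i/62:
  p = 7/62 = 0.112903: log2(p) = -3.146841, -p*log2(p) = 0.355289
  p = 20/62 = 0.322581: log2(p) = -1.632268, -p*log2(p) = 0.526538
  p = 10/62 = 0.161290: log2(p) = -2.632268, -p*log2(p) = 0.424559
  p = 13/62 = 0.209677: log2(p) = -2.253757, -p*log2(p) = 0.472562
  p = 12/62 = 0.193548: log2(p) = -2.369234, -p*log2(p) = 0.458561
H = 0.355289 + 0.526538 + 0.424559 + 0.472562 + 0.458561 = 2.237509

H = 2.2375 bits/symbol


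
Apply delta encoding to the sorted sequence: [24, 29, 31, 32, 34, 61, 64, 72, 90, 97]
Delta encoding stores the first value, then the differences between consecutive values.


First value: 24
Deltas:
  29 - 24 = 5
  31 - 29 = 2
  32 - 31 = 1
  34 - 32 = 2
  61 - 34 = 27
  64 - 61 = 3
  72 - 64 = 8
  90 - 72 = 18
  97 - 90 = 7


Delta encoded: [24, 5, 2, 1, 2, 27, 3, 8, 18, 7]


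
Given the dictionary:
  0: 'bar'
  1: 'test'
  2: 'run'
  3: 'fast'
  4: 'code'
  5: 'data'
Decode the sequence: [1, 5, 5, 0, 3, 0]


Look up each index in the dictionary:
  1 -> 'test'
  5 -> 'data'
  5 -> 'data'
  0 -> 'bar'
  3 -> 'fast'
  0 -> 'bar'

Decoded: "test data data bar fast bar"


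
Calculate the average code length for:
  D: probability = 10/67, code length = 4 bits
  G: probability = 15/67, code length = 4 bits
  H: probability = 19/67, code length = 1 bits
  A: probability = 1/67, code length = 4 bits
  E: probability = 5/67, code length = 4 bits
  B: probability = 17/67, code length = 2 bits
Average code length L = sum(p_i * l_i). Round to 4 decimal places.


Weighted contributions p_i * l_i:
  D: (10/67) * 4 = 40/67
  G: (15/67) * 4 = 60/67
  H: (19/67) * 1 = 19/67
  A: (1/67) * 4 = 4/67
  E: (5/67) * 4 = 20/67
  B: (17/67) * 2 = 34/67
Sum = (40 + 60 + 19 + 4 + 20 + 34)/67 = 177/67

L = 177/67 = 2.6418 bits/symbol
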